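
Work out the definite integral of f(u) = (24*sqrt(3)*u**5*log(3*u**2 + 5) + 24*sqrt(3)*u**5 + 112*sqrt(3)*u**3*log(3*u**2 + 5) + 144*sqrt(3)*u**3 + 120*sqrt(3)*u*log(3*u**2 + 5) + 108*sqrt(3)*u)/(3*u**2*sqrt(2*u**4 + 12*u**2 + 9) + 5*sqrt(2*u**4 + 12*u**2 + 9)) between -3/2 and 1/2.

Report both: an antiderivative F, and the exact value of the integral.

Antiderivative: F(u) = 6*sqrt(2*u**4/3 + 4*u**2 + 3)*log(3*u**2 + 5); value = -3*sqrt(246)*log(47/4)/2 + sqrt(582)*log(23/4)/2

Recognize the product-rule pattern: f = v'r + vr' with v = 6*sqrt(2*u**4/3 + 4*u**2 + 3), r = log(3*u**2 + 5), so integration by parts undoes it.
F(u) = 6*sqrt(2*u**4/3 + 4*u**2 + 3)*log(3*u**2 + 5) is an antiderivative of f.
Check: d/du[6*sqrt(2*u**4/3 + 4*u**2 + 3)*log(3*u**2 + 5)] = (72*u**5*log(3*u**2 + 5) + 72*u**5 + 336*u**3*log(3*u**2 + 5) + 432*u**3 + 360*u*log(3*u**2 + 5) + 324*u)/(3*sqrt(3)*u**2*sqrt(2*u**4 + 12*u**2 + 9) + 5*sqrt(3)*sqrt(2*u**4 + 12*u**2 + 9)), which equals f(u).
F(1/2) = sqrt(582)*log(23/4)/2; F(-3/2) = 3*sqrt(246)*log(47/4)/2.
Integral = F(1/2) - F(-3/2) = -3*sqrt(246)*log(47/4)/2 + sqrt(582)*log(23/4)/2.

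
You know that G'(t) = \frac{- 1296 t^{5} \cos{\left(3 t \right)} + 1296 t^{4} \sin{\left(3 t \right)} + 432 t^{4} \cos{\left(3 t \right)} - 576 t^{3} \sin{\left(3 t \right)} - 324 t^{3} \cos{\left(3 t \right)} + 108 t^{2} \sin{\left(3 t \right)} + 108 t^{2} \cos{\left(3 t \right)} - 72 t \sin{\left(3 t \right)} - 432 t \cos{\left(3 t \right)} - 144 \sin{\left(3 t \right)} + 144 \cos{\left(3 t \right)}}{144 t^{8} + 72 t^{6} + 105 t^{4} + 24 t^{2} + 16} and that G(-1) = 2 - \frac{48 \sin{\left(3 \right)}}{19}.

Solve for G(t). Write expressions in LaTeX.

For G(t) to be correct, d/dt[G] must agree with the stated G'(t) identically.
A general antiderivative is - \frac{2 \left(3 t - 1\right) \sin{\left(3 t \right)}}{2 t^{4} + \frac{t^{2}}{2} + \frac{2}{3}} + C.
The condition gives C = 2 - \frac{48 \sin{\left(3 \right)}}{19} - (- \frac{48 \sin{\left(3 \right)}}{19}) = 2.
So G(t) = \frac{2 \left(12 t^{4} + 3 t^{2} - 18 t \sin{\left(3 t \right)} + 6 \sin{\left(3 t \right)} + 4\right)}{12 t^{4} + 3 t^{2} + 4}.
Check: d/dt[\frac{2 \left(12 t^{4} + 3 t^{2} - 18 t \sin{\left(3 t \right)} + 6 \sin{\left(3 t \right)} + 4\right)}{12 t^{4} + 3 t^{2} + 4}] = \frac{- 1296 t^{5} \cos{\left(3 t \right)} + 1296 t^{4} \sin{\left(3 t \right)} + 432 t^{4} \cos{\left(3 t \right)} - 576 t^{3} \sin{\left(3 t \right)} - 324 t^{3} \cos{\left(3 t \right)} + 108 t^{2} \sin{\left(3 t \right)} + 108 t^{2} \cos{\left(3 t \right)} - 72 t \sin{\left(3 t \right)} - 432 t \cos{\left(3 t \right)} - 144 \sin{\left(3 t \right)} + 144 \cos{\left(3 t \right)}}{144 t^{8} + 72 t^{6} + 105 t^{4} + 24 t^{2} + 16} = G'(t).

G(t) = \frac{2 \left(12 t^{4} + 3 t^{2} - 18 t \sin{\left(3 t \right)} + 6 \sin{\left(3 t \right)} + 4\right)}{12 t^{4} + 3 t^{2} + 4}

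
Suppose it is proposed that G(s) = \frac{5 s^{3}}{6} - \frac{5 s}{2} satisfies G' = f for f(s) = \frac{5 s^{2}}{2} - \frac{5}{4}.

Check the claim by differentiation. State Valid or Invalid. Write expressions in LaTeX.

d/ds[G] = \frac{5 s^{2}}{2} - \frac{5}{2}
d/ds[G] - f(s) = - \frac{5}{4} != 0.

Invalid: d/ds[G] - f = - \frac{5}{4}, which is not 0.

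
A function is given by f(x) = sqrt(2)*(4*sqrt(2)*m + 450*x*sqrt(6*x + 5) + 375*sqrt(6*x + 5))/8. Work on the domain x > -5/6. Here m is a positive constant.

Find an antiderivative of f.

An antiderivative F(x) passes only if d/dx[F] lands on f(x) exactly.
Check: d/dx[(8*m*x + 180*sqrt(2)*x**2*sqrt(6*x + 5) + 300*sqrt(2)*x*sqrt(6*x + 5) + 125*sqrt(2)*sqrt(6*x + 5))/8] = (8*m*sqrt(6*x + 5) + 2700*sqrt(2)*x**2 + 4500*sqrt(2)*x + 1875*sqrt(2))/(8*sqrt(6*x + 5)), which equals f(x).

An antiderivative is F(x) = (8*m*x + 180*sqrt(2)*x**2*sqrt(6*x + 5) + 300*sqrt(2)*x*sqrt(6*x + 5) + 125*sqrt(2)*sqrt(6*x + 5))/8.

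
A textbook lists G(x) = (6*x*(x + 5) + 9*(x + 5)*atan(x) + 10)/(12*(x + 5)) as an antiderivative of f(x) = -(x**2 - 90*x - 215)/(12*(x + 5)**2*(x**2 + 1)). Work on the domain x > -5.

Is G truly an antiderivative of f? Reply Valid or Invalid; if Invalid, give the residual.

d/dx[G] = (6*x**4 + 60*x**3 + 155*x**2 + 150*x + 365)/(12*x**4 + 120*x**3 + 312*x**2 + 120*x + 300)
d/dx[G] - f(x) = 1/2 != 0.

Invalid: d/dx[G] - f = 1/2, which is not 0.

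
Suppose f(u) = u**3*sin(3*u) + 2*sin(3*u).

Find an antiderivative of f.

The integrand splits into summands that can be handled one at a time.
Check: d/du[-u**3*cos(3*u)/3 + u**2*sin(3*u)/3 + 2*u*cos(3*u)/9 - 2*sin(3*u)/27 - 2*cos(3*u)/3] = u**3*sin(3*u) + 2*sin(3*u) = f(u).

An antiderivative is F(u) = -u**3*cos(3*u)/3 + u**2*sin(3*u)/3 + 2*u*cos(3*u)/9 - 2*sin(3*u)/27 - 2*cos(3*u)/3.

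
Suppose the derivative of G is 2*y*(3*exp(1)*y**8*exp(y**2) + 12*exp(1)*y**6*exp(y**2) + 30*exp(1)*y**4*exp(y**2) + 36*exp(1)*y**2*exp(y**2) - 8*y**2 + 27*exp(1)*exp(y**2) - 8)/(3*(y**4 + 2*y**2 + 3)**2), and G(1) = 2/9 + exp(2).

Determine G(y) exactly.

G(y) = (3*exp(1)*y**4*exp(y**2) + 6*exp(1)*y**2*exp(y**2) + 9*exp(1)*exp(y**2) + 4)/(3*(y**4 + 2*y**2 + 3))

Since d/dy undoes antidifferentiation here, G(y) must give back the stated G'(y).
A general antiderivative is exp(y**2 + 1) + 4/(3*(y**4 + 2*y**2 + 3)) + C.
The condition gives C = 2/9 + exp(2) - (2/9 + exp(2)) = 0.
So G(y) = (3*exp(1)*y**4*exp(y**2) + 6*exp(1)*y**2*exp(y**2) + 9*exp(1)*exp(y**2) + 4)/(3*(y**4 + 2*y**2 + 3)).
Check: d/dy[(3*exp(1)*y**4*exp(y**2) + 6*exp(1)*y**2*exp(y**2) + 9*exp(1)*exp(y**2) + 4)/(3*(y**4 + 2*y**2 + 3))] = (6*exp(1)*y**9*exp(y**2) + 24*exp(1)*y**7*exp(y**2) + 60*exp(1)*y**5*exp(y**2) + 72*exp(1)*y**3*exp(y**2) - 16*y**3 + 54*exp(1)*y*exp(y**2) - 16*y)/(3*y**8 + 12*y**6 + 30*y**4 + 36*y**2 + 27), which equals G'(y).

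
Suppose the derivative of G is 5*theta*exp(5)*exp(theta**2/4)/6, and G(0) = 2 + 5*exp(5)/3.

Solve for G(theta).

The substitution u = theta**2/4 + 5 works: G'(theta) is exactly (dG/du)*(du/dtheta) for that inner function.
A general antiderivative is 5*exp(theta**2/4 + 5)/3 + C.
The condition gives C = 2 + 5*exp(5)/3 - (5*exp(5)/3) = 2.
So G(theta) = (5*exp(5)*exp(theta**2/4) + 6)/3.
Check: d/dtheta[(5*exp(5)*exp(theta**2/4) + 6)/3] = 5*theta*exp(5)*exp(theta**2/4)/6 = G'(theta).

G(theta) = (5*exp(5)*exp(theta**2/4) + 6)/3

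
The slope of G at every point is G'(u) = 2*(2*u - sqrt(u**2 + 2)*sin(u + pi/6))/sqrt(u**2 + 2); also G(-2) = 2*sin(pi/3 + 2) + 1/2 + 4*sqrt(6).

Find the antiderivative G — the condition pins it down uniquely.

G(u) = 4*sqrt(u**2 + 2) + 2*cos(u + pi/6) + 1/2

A first test for any G(u): its u-derivative must equal the given G'(u).
A general antiderivative is 4*sqrt(u**2 + 2) + 2*cos(u + pi/6) + C.
The condition gives C = 2*sin(pi/3 + 2) + 1/2 + 4*sqrt(6) - (2*sin(pi/3 + 2) + 4*sqrt(6)) = 1/2.
So G(u) = 4*sqrt(u**2 + 2) + 2*cos(u + pi/6) + 1/2.
Check: d/du[4*sqrt(u**2 + 2) + 2*cos(u + pi/6) + 1/2] = (4*u - 2*sqrt(u**2 + 2)*sin(u + pi/6))/sqrt(u**2 + 2), which equals G'(u).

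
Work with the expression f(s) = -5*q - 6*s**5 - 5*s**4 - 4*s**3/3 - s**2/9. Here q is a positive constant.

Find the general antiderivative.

F(s) = -5*q*s + (-s**2 - s/3)**3 + C

Integrate term by term and add the pieces.
Check: d/ds[-5*q*s + (-s**2 - s/3)**3] = -5*q - 6*s**5 - 5*s**4 - 4*s**3/3 - s**2/9 = f(s).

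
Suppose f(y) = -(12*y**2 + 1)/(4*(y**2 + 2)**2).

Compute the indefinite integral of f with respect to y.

Check any antiderivative F(y) by computing F'(y) and comparing it with f(y).
Check: d/dy[23*y/(16*y**2 + 32) - 25*sqrt(2)*atan(sqrt(2)*y/2)/32] = (-12*y**2 - 1)/(4*y**4 + 16*y**2 + 16), which equals f(y).

F(y) = 23*y/(16*y**2 + 32) - 25*sqrt(2)*atan(sqrt(2)*y/2)/32 + C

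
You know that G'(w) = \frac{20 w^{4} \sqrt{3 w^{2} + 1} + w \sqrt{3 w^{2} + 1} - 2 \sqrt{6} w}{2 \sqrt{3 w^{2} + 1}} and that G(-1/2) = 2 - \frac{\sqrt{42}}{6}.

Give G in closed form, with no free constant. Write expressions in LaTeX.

For G(w) to be correct, d/dw[G] must agree with the stated G'(w) identically.
A general antiderivative is 2 w^{5} + \frac{w^{2}}{4} - \sqrt{2 w^{2} + \frac{2}{3}} + 3 + C.
The condition gives C = 2 - \frac{\sqrt{42}}{6} - (3 - \frac{\sqrt{42}}{6}) = -1.
So G(w) = \frac{\sqrt{3} \left(8 \sqrt{3} w^{5} + \sqrt{3} w^{2} - 4 \sqrt{2} \sqrt{3 w^{2} + 1} + 8 \sqrt{3}\right)}{12}.
Check: d/dw[\frac{\sqrt{3} \left(8 \sqrt{3} w^{5} + \sqrt{3} w^{2} - 4 \sqrt{2} \sqrt{3 w^{2} + 1} + 8 \sqrt{3}\right)}{12}] = \frac{20 w^{4} \sqrt{3 w^{2} + 1} + w \sqrt{3 w^{2} + 1} - 2 \sqrt{6} w}{2 \sqrt{3 w^{2} + 1}} = G'(w).

G(w) = \frac{\sqrt{3} \left(8 \sqrt{3} w^{5} + \sqrt{3} w^{2} - 4 \sqrt{2} \sqrt{3 w^{2} + 1} + 8 \sqrt{3}\right)}{12}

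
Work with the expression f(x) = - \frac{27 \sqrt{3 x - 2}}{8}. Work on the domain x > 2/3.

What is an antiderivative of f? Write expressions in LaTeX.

An antiderivative is F(x) = - \frac{3 \left(3 x - 2\right)^{\frac{3}{2}}}{4}.

For F(x) to be correct the identity F'(x) - f(x) = 0 must hold.
Check: d/dx[- \frac{3 \left(3 x - 2\right)^{\frac{3}{2}}}{4}] = - \frac{27 \sqrt{3 x - 2}}{8} = f(x).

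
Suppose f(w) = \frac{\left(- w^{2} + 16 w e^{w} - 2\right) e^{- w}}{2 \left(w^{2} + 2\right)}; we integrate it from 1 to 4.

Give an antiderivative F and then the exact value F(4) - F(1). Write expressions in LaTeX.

Antiderivative: F(w) = \frac{\left(8 e^{w} \log{\left(3 w^{2} + 6 \right)} + 1\right) e^{- w}}{2}; value = - 4 \log{\left(9 \right)} - \frac{1}{2 e} + \frac{1}{2 e^{4}} + 4 \log{\left(54 \right)}

A first test for any F(w): its w-derivative must equal f(w) identically.
F(w) = \frac{\left(8 e^{w} \log{\left(3 w^{2} + 6 \right)} + 1\right) e^{- w}}{2} is an antiderivative of f.
Check: d/dw[\frac{\left(8 e^{w} \log{\left(3 w^{2} + 6 \right)} + 1\right) e^{- w}}{2}] = \frac{- w^{2} + 16 w e^{w} - 2}{2 w^{2} e^{w} + 4 e^{w}}, which equals f(w).
F(4) = \frac{1}{2 e^{4}} + 4 \log{\left(54 \right)}; F(1) = \frac{1}{2 e} + 4 \log{\left(9 \right)}.
Integral = F(4) - F(1) = - 4 \log{\left(9 \right)} - \frac{1}{2 e} + \frac{1}{2 e^{4}} + 4 \log{\left(54 \right)}.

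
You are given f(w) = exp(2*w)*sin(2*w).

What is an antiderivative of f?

Differentiate the proposed F(w) back; it has to land on f(w) exactly.
Check: d/dw[exp(2*w)*sin(2*w)/4 - exp(2*w)*cos(2*w)/4] = exp(2*w)*sin(2*w) = f(w).

An antiderivative is F(w) = exp(2*w)*sin(2*w)/4 - exp(2*w)*cos(2*w)/4.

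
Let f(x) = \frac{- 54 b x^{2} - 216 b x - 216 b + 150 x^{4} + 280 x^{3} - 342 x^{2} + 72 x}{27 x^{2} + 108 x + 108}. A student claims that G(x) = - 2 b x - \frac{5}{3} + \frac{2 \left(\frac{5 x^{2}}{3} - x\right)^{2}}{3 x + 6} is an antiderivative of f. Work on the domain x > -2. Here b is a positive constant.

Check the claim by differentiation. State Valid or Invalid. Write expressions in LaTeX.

Valid. The derivative of G reproduces f.

d/dx[G] = \frac{- 54 b x^{2} - 216 b x - 216 b + 150 x^{4} + 280 x^{3} - 342 x^{2} + 72 x}{27 x^{2} + 108 x + 108}
This equals f(x) exactly, so the claim holds.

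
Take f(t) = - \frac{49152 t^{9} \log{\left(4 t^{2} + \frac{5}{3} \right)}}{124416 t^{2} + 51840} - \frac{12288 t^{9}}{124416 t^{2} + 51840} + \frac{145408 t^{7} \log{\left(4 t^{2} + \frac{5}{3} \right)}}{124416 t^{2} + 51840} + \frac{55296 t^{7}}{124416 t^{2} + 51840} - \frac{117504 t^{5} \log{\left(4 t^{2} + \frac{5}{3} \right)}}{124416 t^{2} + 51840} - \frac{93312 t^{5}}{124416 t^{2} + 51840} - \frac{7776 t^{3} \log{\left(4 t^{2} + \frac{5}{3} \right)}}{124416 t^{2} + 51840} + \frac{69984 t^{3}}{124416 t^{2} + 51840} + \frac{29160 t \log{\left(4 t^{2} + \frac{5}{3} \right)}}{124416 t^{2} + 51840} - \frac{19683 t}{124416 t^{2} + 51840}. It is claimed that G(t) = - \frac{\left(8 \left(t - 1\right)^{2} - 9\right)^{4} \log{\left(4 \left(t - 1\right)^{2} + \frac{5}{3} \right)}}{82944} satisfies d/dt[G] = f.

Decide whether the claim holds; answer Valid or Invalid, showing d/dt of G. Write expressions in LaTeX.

d/dt[G] = \frac{- 49152 t^{9} \log{\left(4 t^{2} - 8 t + \frac{17}{3} \right)} - 12288 t^{9} + 442368 t^{8} \log{\left(4 t^{2} - 8 t + \frac{17}{3} \right)} + 110592 t^{8} - 1624064 t^{7} \log{\left(4 t^{2} - 8 t + \frac{17}{3} \right)} - 387072 t^{7} + 3110912 t^{6} \log{\left(4 t^{2} - 8 t + \frac{17}{3} \right)} + 645120 t^{6} - 3257088 t^{5} \log{\left(4 t^{2} - 8 t + \frac{17}{3} \right)} - 480384 t^{5} + 1691392 t^{4} \log{\left(4 t^{2} - 8 t + \frac{17}{3} \right)} + 79488 t^{4} - 222304 t^{3} \log{\left(4 t^{2} - 8 t + \frac{17}{3} \right)} + 40032 t^{3} - 85728 t^{2} \log{\left(4 t^{2} - 8 t + \frac{17}{3} \right)} + 4320 t^{2} - 6200 t \log{\left(4 t^{2} - 8 t + \frac{17}{3} \right)} + 189 t - 136 \log{\left(4 t^{2} - 8 t + \frac{17}{3} \right)} + 3}{124416 t^{2} - 248832 t + 176256}
d/dt[G] - f(t) = \frac{589824 t^{11} \log{\left(4 t^{2} + \frac{5}{3} \right)} - 589824 t^{11} \log{\left(4 t^{2} - 8 t + \frac{17}{3} \right)} - 1179648 t^{10} \log{\left(4 t^{2} + \frac{5}{3} \right)} + 5308416 t^{10} \log{\left(4 t^{2} - 8 t + \frac{17}{3} \right)} + 1032192 t^{10} - 909312 t^{9} \log{\left(4 t^{2} + \frac{5}{3} \right)} - 19734528 t^{9} \log{\left(4 t^{2} - 8 t + \frac{17}{3} \right)} - 5160960 t^{9} + 3489792 t^{8} \log{\left(4 t^{2} + \frac{5}{3} \right)} + 39542784 t^{8} \log{\left(4 t^{2} - 8 t + \frac{17}{3} \right)} + 9621504 t^{8} - 1061888 t^{7} \log{\left(4 t^{2} + \frac{5}{3} \right)} - 47205376 t^{7} \log{\left(4 t^{2} - 8 t + \frac{17}{3} \right)} - 7520256 t^{7} - 2820096 t^{6} \log{\left(4 t^{2} + \frac{5}{3} \right)} + 35851264 t^{6} \log{\left(4 t^{2} - 8 t + \frac{17}{3} \right)} + 1939968 t^{6} + 2090880 t^{5} \log{\left(4 t^{2} + \frac{5}{3} \right)} - 18953088 t^{5} \log{\left(4 t^{2} - 8 t + \frac{17}{3} \right)} - 1175040 t^{5} - 186624 t^{4} \log{\left(4 t^{2} + \frac{5}{3} \right)} + 7428224 t^{4} \log{\left(4 t^{2} - 8 t + \frac{17}{3} \right)} + 2128896 t^{4} - 217728 t^{3} \log{\left(4 t^{2} + \frac{5}{3} \right)} - 1185920 t^{3} \log{\left(4 t^{2} - 8 t + \frac{17}{3} \right)} - 751104 t^{3} + 699840 t^{2} \log{\left(4 t^{2} + \frac{5}{3} \right)} - 430272 t^{2} \log{\left(4 t^{2} - 8 t + \frac{17}{3} \right)} - 450756 t^{2} - 495720 t \log{\left(4 t^{2} + \frac{5}{3} \right)} - 31000 t \log{\left(4 t^{2} - 8 t + \frac{17}{3} \right)} + 335556 t - 680 \log{\left(4 t^{2} - 8 t + \frac{17}{3} \right)} + 15}{1492992 t^{4} - 2985984 t^{3} + 2737152 t^{2} - 1244160 t + 881280} != 0.

Invalid: d/dt[G] - f = \frac{589824 t^{11} \log{\left(4 t^{2} + \frac{5}{3} \right)} - 589824 t^{11} \log{\left(4 t^{2} - 8 t + \frac{17}{3} \right)} - 1179648 t^{10} \log{\left(4 t^{2} + \frac{5}{3} \right)} + 5308416 t^{10} \log{\left(4 t^{2} - 8 t + \frac{17}{3} \right)} + 1032192 t^{10} - 909312 t^{9} \log{\left(4 t^{2} + \frac{5}{3} \right)} - 19734528 t^{9} \log{\left(4 t^{2} - 8 t + \frac{17}{3} \right)} - 5160960 t^{9} + 3489792 t^{8} \log{\left(4 t^{2} + \frac{5}{3} \right)} + 39542784 t^{8} \log{\left(4 t^{2} - 8 t + \frac{17}{3} \right)} + 9621504 t^{8} - 1061888 t^{7} \log{\left(4 t^{2} + \frac{5}{3} \right)} - 47205376 t^{7} \log{\left(4 t^{2} - 8 t + \frac{17}{3} \right)} - 7520256 t^{7} - 2820096 t^{6} \log{\left(4 t^{2} + \frac{5}{3} \right)} + 35851264 t^{6} \log{\left(4 t^{2} - 8 t + \frac{17}{3} \right)} + 1939968 t^{6} + 2090880 t^{5} \log{\left(4 t^{2} + \frac{5}{3} \right)} - 18953088 t^{5} \log{\left(4 t^{2} - 8 t + \frac{17}{3} \right)} - 1175040 t^{5} - 186624 t^{4} \log{\left(4 t^{2} + \frac{5}{3} \right)} + 7428224 t^{4} \log{\left(4 t^{2} - 8 t + \frac{17}{3} \right)} + 2128896 t^{4} - 217728 t^{3} \log{\left(4 t^{2} + \frac{5}{3} \right)} - 1185920 t^{3} \log{\left(4 t^{2} - 8 t + \frac{17}{3} \right)} - 751104 t^{3} + 699840 t^{2} \log{\left(4 t^{2} + \frac{5}{3} \right)} - 430272 t^{2} \log{\left(4 t^{2} - 8 t + \frac{17}{3} \right)} - 450756 t^{2} - 495720 t \log{\left(4 t^{2} + \frac{5}{3} \right)} - 31000 t \log{\left(4 t^{2} - 8 t + \frac{17}{3} \right)} + 335556 t - 680 \log{\left(4 t^{2} - 8 t + \frac{17}{3} \right)} + 15}{1492992 t^{4} - 2985984 t^{3} + 2737152 t^{2} - 1244160 t + 881280}, which is not 0.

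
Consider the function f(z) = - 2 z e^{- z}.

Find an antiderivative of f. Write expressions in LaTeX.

f has the shape u'v + uv' for u = 2 z + 2 and v = e^{- z} — it is the derivative of the product u*v.
Check: d/dz[\left(2 z + 2\right) e^{- z}] = - 2 z e^{- z} = f(z).

An antiderivative is F(z) = \left(2 z + 2\right) e^{- z}.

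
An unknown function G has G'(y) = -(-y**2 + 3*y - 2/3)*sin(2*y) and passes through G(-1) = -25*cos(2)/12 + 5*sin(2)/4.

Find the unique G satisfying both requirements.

G(y) = (-6*y**2*cos(2*y) + 6*y*sin(2*y) + 18*y*cos(2*y) - 9*sin(2*y) - cos(2*y))/12

A first test for any G(y): its y-derivative must equal the given G'(y).
A general antiderivative is -y**2*cos(2*y)/2 + y*sin(2*y)/2 + 3*y*cos(2*y)/2 - 3*sin(2*y)/4 - cos(2*y)/12 + C.
The condition gives C = -25*cos(2)/12 + 5*sin(2)/4 - (-25*cos(2)/12 + 5*sin(2)/4) = 0.
So G(y) = (-6*y**2*cos(2*y) + 6*y*sin(2*y) + 18*y*cos(2*y) - 9*sin(2*y) - cos(2*y))/12.
Check: d/dy[(-6*y**2*cos(2*y) + 6*y*sin(2*y) + 18*y*cos(2*y) - 9*sin(2*y) - cos(2*y))/12] = y**2*sin(2*y) - 3*y*sin(2*y) + 2*sin(2*y)/3, which equals G'(y).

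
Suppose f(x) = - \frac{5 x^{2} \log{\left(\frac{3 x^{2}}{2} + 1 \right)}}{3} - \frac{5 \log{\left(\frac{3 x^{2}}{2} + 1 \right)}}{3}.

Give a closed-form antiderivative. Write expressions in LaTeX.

An antiderivative is F(x) = \frac{10 x^{3}}{27} + \frac{70 x}{27} + \left(- \frac{5 x^{3}}{9} - \frac{5 x}{3}\right) \log{\left(\frac{3 x^{2}}{2} + 1 \right)} - \frac{70 \sqrt{6} \operatorname{atan}{\left(\frac{\sqrt{6} x}{2} \right)}}{81}.

Integrate term by term and add the pieces.
Check: d/dx[\frac{10 x^{3}}{27} + \frac{70 x}{27} + \left(- \frac{5 x^{3}}{9} - \frac{5 x}{3}\right) \log{\left(\frac{3 x^{2}}{2} + 1 \right)} - \frac{70 \sqrt{6} \operatorname{atan}{\left(\frac{\sqrt{6} x}{2} \right)}}{81}] = - \frac{5 x^{2} \log{\left(\frac{3 x^{2}}{2} + 1 \right)}}{3} - \frac{5 \log{\left(\frac{3 x^{2}}{2} + 1 \right)}}{3} = f(x).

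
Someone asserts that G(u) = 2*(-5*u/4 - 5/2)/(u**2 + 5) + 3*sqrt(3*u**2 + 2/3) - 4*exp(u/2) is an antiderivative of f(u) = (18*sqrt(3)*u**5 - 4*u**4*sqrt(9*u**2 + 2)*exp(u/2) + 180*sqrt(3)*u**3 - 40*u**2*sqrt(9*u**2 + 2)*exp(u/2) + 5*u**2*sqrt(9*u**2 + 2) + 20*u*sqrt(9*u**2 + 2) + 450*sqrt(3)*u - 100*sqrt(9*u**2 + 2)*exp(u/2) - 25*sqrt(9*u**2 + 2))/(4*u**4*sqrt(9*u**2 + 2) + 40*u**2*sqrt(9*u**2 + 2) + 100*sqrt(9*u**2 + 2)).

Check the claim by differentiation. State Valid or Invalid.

Invalid: d/du[G] - f = (-36*u**6*exp(u/2) + 18*sqrt(3)*u**5*sqrt(9*u**2 + 2) - 368*u**4*exp(u/2) + 45*u**4 + 180*sqrt(3)*u**3*sqrt(9*u**2 + 2) + 180*u**3 - 980*u**2*exp(u/2) - 215*u**2 + 450*sqrt(3)*u*sqrt(9*u**2 + 2) + 40*u - 200*exp(u/2) - 50)/(36*u**6 + 368*u**4 + 980*u**2 + 200), which is not 0.

d/du[G] = (18*sqrt(3)*u**5 - 4*u**4*sqrt(9*u**2 + 2)*exp(u/2) + 180*sqrt(3)*u**3 - 40*u**2*sqrt(9*u**2 + 2)*exp(u/2) + 5*u**2*sqrt(9*u**2 + 2) + 20*u*sqrt(9*u**2 + 2) + 450*sqrt(3)*u - 100*sqrt(9*u**2 + 2)*exp(u/2) - 25*sqrt(9*u**2 + 2))/(2*u**4*sqrt(9*u**2 + 2) + 20*u**2*sqrt(9*u**2 + 2) + 50*sqrt(9*u**2 + 2))
d/du[G] - f(u) = (-36*u**6*exp(u/2) + 18*sqrt(3)*u**5*sqrt(9*u**2 + 2) - 368*u**4*exp(u/2) + 45*u**4 + 180*sqrt(3)*u**3*sqrt(9*u**2 + 2) + 180*u**3 - 980*u**2*exp(u/2) - 215*u**2 + 450*sqrt(3)*u*sqrt(9*u**2 + 2) + 40*u - 200*exp(u/2) - 50)/(36*u**6 + 368*u**4 + 980*u**2 + 200) != 0.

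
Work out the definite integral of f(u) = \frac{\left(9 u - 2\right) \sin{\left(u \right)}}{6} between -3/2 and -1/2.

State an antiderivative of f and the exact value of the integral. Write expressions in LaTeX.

Antiderivative: F(u) = - \frac{3 u \cos{\left(u \right)}}{2} + \frac{3 \sin{\left(u \right)}}{2} + \frac{\cos{\left(u \right)}}{3}; value = - \frac{3 \sin{\left(\frac{1}{2} \right)}}{2} - \frac{31 \cos{\left(\frac{3}{2} \right)}}{12} + \frac{13 \cos{\left(\frac{1}{2} \right)}}{12} + \frac{3 \sin{\left(\frac{3}{2} \right)}}{2}

For F(u) to be correct the identity F'(u) - f(u) = 0 must hold.
F(u) = - \frac{3 u \cos{\left(u \right)}}{2} + \frac{3 \sin{\left(u \right)}}{2} + \frac{\cos{\left(u \right)}}{3} is an antiderivative of f.
Check: d/du[- \frac{3 u \cos{\left(u \right)}}{2} + \frac{3 \sin{\left(u \right)}}{2} + \frac{\cos{\left(u \right)}}{3}] = \frac{3 u \sin{\left(u \right)}}{2} - \frac{\sin{\left(u \right)}}{3}, which equals f(u).
F(-1/2) = - \frac{3 \sin{\left(\frac{1}{2} \right)}}{2} + \frac{13 \cos{\left(\frac{1}{2} \right)}}{12}; F(-3/2) = - \frac{3 \sin{\left(\frac{3}{2} \right)}}{2} + \frac{31 \cos{\left(\frac{3}{2} \right)}}{12}.
Integral = F(-1/2) - F(-3/2) = - \frac{3 \sin{\left(\frac{1}{2} \right)}}{2} - \frac{31 \cos{\left(\frac{3}{2} \right)}}{12} + \frac{13 \cos{\left(\frac{1}{2} \right)}}{12} + \frac{3 \sin{\left(\frac{3}{2} \right)}}{2}.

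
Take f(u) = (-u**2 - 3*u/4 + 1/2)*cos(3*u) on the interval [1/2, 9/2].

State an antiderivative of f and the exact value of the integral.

Antiderivative: F(u) = -(36*u**2*sin(3*u) + 27*u*sin(3*u) + 24*u*cos(3*u) - 26*sin(3*u) + 9*cos(3*u))/108; value = -1649*sin(27/2)/216 - 13*cos(27/2)/12 - 7*sin(3/2)/216 + 7*cos(3/2)/36

An antiderivative F(u) passes only if d/du[F] lands on f(u) exactly.
F(u) = -(36*u**2*sin(3*u) + 27*u*sin(3*u) + 24*u*cos(3*u) - 26*sin(3*u) + 9*cos(3*u))/108 is an antiderivative of f.
Check: d/du[-(36*u**2*sin(3*u) + 27*u*sin(3*u) + 24*u*cos(3*u) - 26*sin(3*u) + 9*cos(3*u))/108] = -u**2*cos(3*u) - 3*u*cos(3*u)/4 + cos(3*u)/2, which equals f(u).
F(9/2) = -1649*sin(27/2)/216 - 13*cos(27/2)/12; F(1/2) = -7*cos(3/2)/36 + 7*sin(3/2)/216.
Integral = F(9/2) - F(1/2) = -1649*sin(27/2)/216 - 13*cos(27/2)/12 - 7*sin(3/2)/216 + 7*cos(3/2)/36.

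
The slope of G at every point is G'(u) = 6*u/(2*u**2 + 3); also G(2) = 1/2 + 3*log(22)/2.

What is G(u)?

The substitution w = 4*u**2 + 6 works: G'(u) is exactly (dG/dw)*(dw/du) for that inner function.
A general antiderivative is 3*log(4*u**2 + 6)/2 + C.
The condition gives C = 1/2 + 3*log(22)/2 - (3*log(22)/2) = 1/2.
So G(u) = (3*log(4*u**2 + 6) + 1)/2.
Check: d/du[(3*log(4*u**2 + 6) + 1)/2] = 6*u/(2*u**2 + 3) = G'(u).

G(u) = (3*log(4*u**2 + 6) + 1)/2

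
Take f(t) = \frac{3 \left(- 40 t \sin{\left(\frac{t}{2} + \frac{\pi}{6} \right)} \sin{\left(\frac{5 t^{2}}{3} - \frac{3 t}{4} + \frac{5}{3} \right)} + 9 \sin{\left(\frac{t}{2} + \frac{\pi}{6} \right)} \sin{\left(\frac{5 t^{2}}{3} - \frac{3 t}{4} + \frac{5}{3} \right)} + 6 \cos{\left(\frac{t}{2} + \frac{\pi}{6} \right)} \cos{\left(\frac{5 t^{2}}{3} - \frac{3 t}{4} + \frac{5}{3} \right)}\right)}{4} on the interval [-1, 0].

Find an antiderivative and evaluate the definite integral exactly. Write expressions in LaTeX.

Recognize the product-rule pattern: f = u'v + uv' with u = 9 \cos{\left(\frac{5 t^{2}}{3} - \frac{3 t}{4} + \frac{5}{3} \right)}, v = \sin{\left(\frac{t}{2} + \frac{\pi}{6} \right)}, so integration by parts undoes it.
F(t) = 9 \sin{\left(\frac{t}{2} + \frac{\pi}{6} \right)} \cos{\left(\frac{5 t^{2}}{3} - \frac{3 t}{4} + \frac{5}{3} \right)} is an antiderivative of f.
Check: d/dt[9 \sin{\left(\frac{t}{2} + \frac{\pi}{6} \right)} \cos{\left(\frac{5 t^{2}}{3} - \frac{3 t}{4} + \frac{5}{3} \right)}] = - 30 t \sin{\left(\frac{t}{2} + \frac{\pi}{6} \right)} \sin{\left(\frac{5 t^{2}}{3} - \frac{3 t}{4} + \frac{5}{3} \right)} + \frac{27 \sin{\left(\frac{t}{2} + \frac{\pi}{6} \right)} \sin{\left(\frac{5 t^{2}}{3} - \frac{3 t}{4} + \frac{5}{3} \right)}}{4} + \frac{9 \cos{\left(\frac{t}{2} + \frac{\pi}{6} \right)} \cos{\left(\frac{5 t^{2}}{3} - \frac{3 t}{4} + \frac{5}{3} \right)}}{2}, which equals f(t).
F(0) = \frac{9 \cos{\left(\frac{5}{3} \right)}}{2}; F(-1) = 9 \cos{\left(\frac{49}{12} \right)} \cos{\left(\frac{1}{2} + \frac{\pi}{3} \right)}.
Integral = F(0) - F(-1) = \frac{9 \cos{\left(\frac{5}{3} \right)}}{2} - 9 \cos{\left(\frac{49}{12} \right)} \cos{\left(\frac{1}{2} + \frac{\pi}{3} \right)}.

Antiderivative: F(t) = 9 \sin{\left(\frac{t}{2} + \frac{\pi}{6} \right)} \cos{\left(\frac{5 t^{2}}{3} - \frac{3 t}{4} + \frac{5}{3} \right)}; value = \frac{9 \cos{\left(\frac{5}{3} \right)}}{2} - 9 \cos{\left(\frac{49}{12} \right)} \cos{\left(\frac{1}{2} + \frac{\pi}{3} \right)}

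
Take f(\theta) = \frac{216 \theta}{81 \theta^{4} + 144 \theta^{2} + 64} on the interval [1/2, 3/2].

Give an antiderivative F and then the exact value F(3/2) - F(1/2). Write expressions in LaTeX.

The substitution u = \frac{3 \theta^{2}}{2} + \frac{4}{3} works: f is exactly (dF/du)*(du/d\theta) for that inner function.
F(\theta) = - \frac{2}{\frac{3 \theta^{2}}{2} + \frac{4}{3}} is an antiderivative of f.
Check: d/d\theta[- \frac{2}{\frac{3 \theta^{2}}{2} + \frac{4}{3}}] = \frac{216 \theta}{81 \theta^{4} + 144 \theta^{2} + 64} = f(\theta).
F(3/2) = - \frac{48}{113}; F(1/2) = - \frac{48}{41}.
Integral = F(3/2) - F(1/2) = \frac{3456}{4633}.

Antiderivative: F(\theta) = - \frac{2}{\frac{3 \theta^{2}}{2} + \frac{4}{3}}; value = \frac{3456}{4633}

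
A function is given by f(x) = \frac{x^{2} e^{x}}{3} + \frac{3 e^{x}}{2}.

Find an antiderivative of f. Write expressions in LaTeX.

An antiderivative is F(x) = \frac{x^{2} e^{x}}{3} - \frac{2 x e^{x}}{3} + \frac{13 e^{x}}{6}.

f has the shape u'v + uv' for u = \frac{x^{2}}{3} - \frac{2 x}{3} + \frac{13}{6} and v = e^{x} — it is the derivative of the product u*v.
Check: d/dx[\frac{x^{2} e^{x}}{3} - \frac{2 x e^{x}}{3} + \frac{13 e^{x}}{6}] = \frac{x^{2} e^{x}}{3} + \frac{3 e^{x}}{2} = f(x).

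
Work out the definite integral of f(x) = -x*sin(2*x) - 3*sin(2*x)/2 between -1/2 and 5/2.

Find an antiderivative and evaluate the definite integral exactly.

The integrand splits into summands that can be handled one at a time.
F(x) = x*cos(2*x)/2 - sin(2*x)/4 + 3*cos(2*x)/4 is an antiderivative of f.
Check: d/dx[x*cos(2*x)/2 - sin(2*x)/4 + 3*cos(2*x)/4] = -x*sin(2*x) - 3*sin(2*x)/2 = f(x).
F(5/2) = -sin(5)/4 + 2*cos(5); F(-1/2) = sin(1)/4 + cos(1)/2.
Integral = F(5/2) - F(-1/2) = -cos(1)/2 - sin(1)/4 - sin(5)/4 + 2*cos(5).

Antiderivative: F(x) = x*cos(2*x)/2 - sin(2*x)/4 + 3*cos(2*x)/4; value = -cos(1)/2 - sin(1)/4 - sin(5)/4 + 2*cos(5)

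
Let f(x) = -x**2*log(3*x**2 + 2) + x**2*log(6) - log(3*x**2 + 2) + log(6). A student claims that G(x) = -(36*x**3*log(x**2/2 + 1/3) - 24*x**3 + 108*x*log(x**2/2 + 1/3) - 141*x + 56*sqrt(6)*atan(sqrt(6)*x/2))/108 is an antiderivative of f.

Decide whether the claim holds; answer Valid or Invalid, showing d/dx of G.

Invalid: d/dx[G] - f = -1/4, which is not 0.

d/dx[G] = -x**2*log(3*x**2 + 2) + x**2*log(6) - log(3*x**2 + 2) - 1/4 + log(6)
d/dx[G] - f(x) = -1/4 != 0.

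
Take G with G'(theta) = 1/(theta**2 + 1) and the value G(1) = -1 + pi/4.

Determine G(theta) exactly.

G(theta) = atan(theta) - 1

Any candidate G(theta) must reproduce the stated G'(theta) exactly.
A general antiderivative is atan(theta) + C.
The condition gives C = -1 + pi/4 - (pi/4) = -1.
So G(theta) = atan(theta) - 1.
Check: d/dtheta[atan(theta) - 1] = 1/(theta**2 + 1) = G'(theta).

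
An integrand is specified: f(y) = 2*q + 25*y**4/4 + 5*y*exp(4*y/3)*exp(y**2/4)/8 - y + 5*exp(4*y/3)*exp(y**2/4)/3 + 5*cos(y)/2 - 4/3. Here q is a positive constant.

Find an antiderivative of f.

An antiderivative is F(y) = 2*q*y + 5*y**5/4 - y**2/2 - 4*y/3 + 5*exp(4*y/3)*exp(y**2/4)/4 + 5*sin(y)/2.

The integrand splits into summands that can be handled one at a time.
Check: d/dy[2*q*y + 5*y**5/4 - y**2/2 - 4*y/3 + 5*exp(4*y/3)*exp(y**2/4)/4 + 5*sin(y)/2] = 2*q + 25*y**4/4 + 5*y*exp(4*y/3)*exp(y**2/4)/8 - y + 5*exp(4*y/3)*exp(y**2/4)/3 + 5*cos(y)/2 - 4/3 = f(y).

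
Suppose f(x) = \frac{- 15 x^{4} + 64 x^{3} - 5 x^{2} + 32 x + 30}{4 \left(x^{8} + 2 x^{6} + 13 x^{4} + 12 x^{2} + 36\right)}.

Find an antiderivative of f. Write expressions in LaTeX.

An antiderivative is F(x) = \frac{\frac{5 x}{4} - 4}{x^{4} + x^{2} + 6}.

Recognize the product-rule pattern: f = u'v + uv' with u = \frac{1}{x^{4} + x^{2} + 6}, v = \frac{5 x}{4} - 4, so integration by parts undoes it.
Check: d/dx[\frac{\frac{5 x}{4} - 4}{x^{4} + x^{2} + 6}] = \frac{- 15 x^{4} + 64 x^{3} - 5 x^{2} + 32 x + 30}{4 x^{8} + 8 x^{6} + 52 x^{4} + 48 x^{2} + 144}, which equals f(x).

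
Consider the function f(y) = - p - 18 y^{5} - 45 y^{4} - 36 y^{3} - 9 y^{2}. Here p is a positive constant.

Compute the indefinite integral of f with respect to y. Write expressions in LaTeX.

F(y) = - p y - 3 y^{6} - 9 y^{5} - 9 y^{4} - 3 y^{3} + C

Integrate term by term and add the pieces.
Check: d/dy[- p y - 3 y^{6} - 9 y^{5} - 9 y^{4} - 3 y^{3}] = - p - 18 y^{5} - 45 y^{4} - 36 y^{3} - 9 y^{2} = f(y).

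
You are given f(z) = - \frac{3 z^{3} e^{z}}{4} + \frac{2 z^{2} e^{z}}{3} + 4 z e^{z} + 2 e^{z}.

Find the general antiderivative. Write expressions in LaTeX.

Recognize the product-rule pattern: f = u'v + uv' with u = - \frac{3 z^{3}}{4} + \frac{35 z^{2}}{12} - \frac{11 z}{6} + \frac{23}{6}, v = e^{z}, so integration by parts undoes it.
Check: d/dz[- \frac{\left(9 z^{3} - 35 z^{2} + 22 z - 46\right) e^{z}}{12}] = - \frac{3 z^{3} e^{z}}{4} + \frac{2 z^{2} e^{z}}{3} + 4 z e^{z} + 2 e^{z} = f(z).

F(z) = - \frac{\left(9 z^{3} - 35 z^{2} + 22 z - 46\right) e^{z}}{12} + C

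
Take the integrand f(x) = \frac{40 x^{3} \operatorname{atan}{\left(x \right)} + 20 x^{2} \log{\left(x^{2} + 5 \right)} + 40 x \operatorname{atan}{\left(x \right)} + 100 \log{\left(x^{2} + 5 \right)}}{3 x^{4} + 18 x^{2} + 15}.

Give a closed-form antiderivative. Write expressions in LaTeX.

Recognize the product-rule pattern: f = u'v + uv' with u = \frac{20 \operatorname{atan}{\left(x \right)}}{3}, v = \log{\left(x^{2} + 5 \right)}, so integration by parts undoes it.
Check: d/dx[\frac{20 \log{\left(x^{2} + 5 \right)} \operatorname{atan}{\left(x \right)}}{3}] = \frac{40 x^{3} \operatorname{atan}{\left(x \right)} + 20 x^{2} \log{\left(x^{2} + 5 \right)} + 40 x \operatorname{atan}{\left(x \right)} + 100 \log{\left(x^{2} + 5 \right)}}{3 x^{4} + 18 x^{2} + 15} = f(x).

An antiderivative is F(x) = \frac{20 \log{\left(x^{2} + 5 \right)} \operatorname{atan}{\left(x \right)}}{3}.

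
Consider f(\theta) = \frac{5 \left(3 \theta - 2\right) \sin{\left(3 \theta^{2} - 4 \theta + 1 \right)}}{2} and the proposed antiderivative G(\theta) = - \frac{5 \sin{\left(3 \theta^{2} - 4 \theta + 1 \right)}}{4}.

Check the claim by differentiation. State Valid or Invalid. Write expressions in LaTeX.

d/d\theta[G] = - \frac{15 \theta \cos{\left(3 \theta^{2} - 4 \theta + 1 \right)}}{2} + 5 \cos{\left(3 \theta^{2} - 4 \theta + 1 \right)}
d/d\theta[G] - f(\theta) = - \frac{15 \theta \sin{\left(3 \theta^{2} - 4 \theta + 1 \right)}}{2} - \frac{15 \theta \cos{\left(3 \theta^{2} - 4 \theta + 1 \right)}}{2} + 5 \sin{\left(3 \theta^{2} - 4 \theta + 1 \right)} + 5 \cos{\left(3 \theta^{2} - 4 \theta + 1 \right)} != 0.

Invalid: d/d\theta[G] - f = - \frac{15 \theta \sin{\left(3 \theta^{2} - 4 \theta + 1 \right)}}{2} - \frac{15 \theta \cos{\left(3 \theta^{2} - 4 \theta + 1 \right)}}{2} + 5 \sin{\left(3 \theta^{2} - 4 \theta + 1 \right)} + 5 \cos{\left(3 \theta^{2} - 4 \theta + 1 \right)}, which is not 0.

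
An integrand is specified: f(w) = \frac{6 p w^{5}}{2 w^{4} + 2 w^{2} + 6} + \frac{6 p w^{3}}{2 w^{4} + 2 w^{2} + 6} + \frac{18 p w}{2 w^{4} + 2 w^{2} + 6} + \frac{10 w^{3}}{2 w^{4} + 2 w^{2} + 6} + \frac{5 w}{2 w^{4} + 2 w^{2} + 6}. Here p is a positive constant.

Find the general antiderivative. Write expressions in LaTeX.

The integrand splits into summands that can be handled one at a time.
Check: d/dw[\frac{6 p w^{2} + 5 \log{\left(\frac{w^{4}}{2} + \frac{w^{2}}{2} + \frac{3}{2} \right)}}{4}] = \frac{6 p w^{5} + 6 p w^{3} + 18 p w + 10 w^{3} + 5 w}{2 w^{4} + 2 w^{2} + 6}, which equals f(w).

F(w) = \frac{6 p w^{2} + 5 \log{\left(\frac{w^{4}}{2} + \frac{w^{2}}{2} + \frac{3}{2} \right)}}{4} + C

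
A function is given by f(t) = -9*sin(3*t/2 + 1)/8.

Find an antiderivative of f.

An antiderivative is F(t) = 3*cos(3*t/2 + 1)/4.

A candidate is checked by its d/dt: the result must match f(t).
Check: d/dt[3*cos(3*t/2 + 1)/4] = -9*sin(3*t/2 + 1)/8 = f(t).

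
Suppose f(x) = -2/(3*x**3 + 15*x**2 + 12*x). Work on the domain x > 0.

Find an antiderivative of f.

An antiderivative is F(x) = -log(x)/6 + 2*log(x + 1)/9 - log(x + 4)/18.

The denominator factors as 3*x*(x + 1)*(x + 4); partial fractions split f into directly integrable pieces: -1/(18*(x + 4)) + 2/(9*(x + 1)) - 1/(6*x).
Check: d/dx[-log(x)/6 + 2*log(x + 1)/9 - log(x + 4)/18] = -2/(3*x**3 + 15*x**2 + 12*x) = f(x).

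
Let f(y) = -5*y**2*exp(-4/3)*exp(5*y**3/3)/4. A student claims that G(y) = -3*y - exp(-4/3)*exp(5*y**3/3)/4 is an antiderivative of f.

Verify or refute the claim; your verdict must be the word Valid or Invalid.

Invalid: d/dy[G] - f = -3, which is not 0.

d/dy[G] = (-5*y**2*exp(5*y**3/3) - 12*exp(4/3))*exp(-4/3)/4
d/dy[G] - f(y) = -3 != 0.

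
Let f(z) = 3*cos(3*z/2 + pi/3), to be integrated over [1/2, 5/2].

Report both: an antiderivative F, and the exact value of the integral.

Antiderivative: F(z) = 2*sin(3*z/2 + pi/3); value = 2*sin(pi/3 + 15/4) - 2*sin(3/4 + pi/3)

Since d/dz undoes antidifferentiation here, F'(z) = f(z) is required of F(z).
F(z) = 2*sin(3*z/2 + pi/3) is an antiderivative of f.
Check: d/dz[2*sin(3*z/2 + pi/3)] = 3*cos(3*z/2 + pi/3) = f(z).
F(5/2) = 2*sin(pi/3 + 15/4); F(1/2) = 2*sin(3/4 + pi/3).
Integral = F(5/2) - F(1/2) = 2*sin(pi/3 + 15/4) - 2*sin(3/4 + pi/3).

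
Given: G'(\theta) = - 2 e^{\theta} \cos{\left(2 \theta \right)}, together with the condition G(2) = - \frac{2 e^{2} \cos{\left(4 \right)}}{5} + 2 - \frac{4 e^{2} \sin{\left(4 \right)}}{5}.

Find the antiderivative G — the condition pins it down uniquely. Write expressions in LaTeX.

G(\theta) = - \frac{4 e^{\theta} \sin{\left(2 \theta \right)}}{5} - \frac{2 e^{\theta} \cos{\left(2 \theta \right)}}{5} + 2

Since d/d\theta undoes antidifferentiation here, G(\theta) must give back the stated G'(\theta).
A general antiderivative is - \frac{4 e^{\theta} \sin{\left(2 \theta \right)}}{5} - \frac{2 e^{\theta} \cos{\left(2 \theta \right)}}{5} + C.
The condition gives C = - \frac{2 e^{2} \cos{\left(4 \right)}}{5} + 2 - \frac{4 e^{2} \sin{\left(4 \right)}}{5} - (- \frac{2 e^{2} \cos{\left(4 \right)}}{5} - \frac{4 e^{2} \sin{\left(4 \right)}}{5}) = 2.
So G(\theta) = - \frac{4 e^{\theta} \sin{\left(2 \theta \right)}}{5} - \frac{2 e^{\theta} \cos{\left(2 \theta \right)}}{5} + 2.
Check: d/d\theta[- \frac{4 e^{\theta} \sin{\left(2 \theta \right)}}{5} - \frac{2 e^{\theta} \cos{\left(2 \theta \right)}}{5} + 2] = - 2 e^{\theta} \cos{\left(2 \theta \right)} = G'(\theta).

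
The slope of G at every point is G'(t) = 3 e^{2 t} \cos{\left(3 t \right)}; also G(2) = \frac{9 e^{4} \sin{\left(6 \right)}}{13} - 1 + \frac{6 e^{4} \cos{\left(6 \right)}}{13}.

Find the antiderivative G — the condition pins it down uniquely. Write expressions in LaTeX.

Differentiate the proposed G(t) back; it has to land on the given G'(t).
A general antiderivative is \frac{9 e^{2 t} \sin{\left(3 t \right)}}{13} + \frac{6 e^{2 t} \cos{\left(3 t \right)}}{13} + C.
The condition gives C = \frac{9 e^{4} \sin{\left(6 \right)}}{13} - 1 + \frac{6 e^{4} \cos{\left(6 \right)}}{13} - (\frac{9 e^{4} \sin{\left(6 \right)}}{13} + \frac{6 e^{4} \cos{\left(6 \right)}}{13}) = -1.
So G(t) = \frac{9 e^{2 t} \sin{\left(3 t \right)}}{13} + \frac{6 e^{2 t} \cos{\left(3 t \right)}}{13} - 1.
Check: d/dt[\frac{9 e^{2 t} \sin{\left(3 t \right)}}{13} + \frac{6 e^{2 t} \cos{\left(3 t \right)}}{13} - 1] = 3 e^{2 t} \cos{\left(3 t \right)} = G'(t).

G(t) = \frac{9 e^{2 t} \sin{\left(3 t \right)}}{13} + \frac{6 e^{2 t} \cos{\left(3 t \right)}}{13} - 1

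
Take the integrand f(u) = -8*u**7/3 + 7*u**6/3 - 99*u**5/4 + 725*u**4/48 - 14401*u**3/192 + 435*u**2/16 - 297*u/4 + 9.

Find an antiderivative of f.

An antiderivative is F(u) = -u**8/3 + u**7/3 - 33*u**6/8 + 145*u**5/48 - 14401*u**4/768 + 145*u**3/16 - 297*u**2/8 + 9*u.

f matches the chain-rule pattern g'(h)*h' with inner function h(u) = -u**2 + u/4 - 3; substituting w = h(u) collapses the integral.
Check: d/du[-u**8/3 + u**7/3 - 33*u**6/8 + 145*u**5/48 - 14401*u**4/768 + 145*u**3/16 - 297*u**2/8 + 9*u] = -8*u**7/3 + 7*u**6/3 - 99*u**5/4 + 725*u**4/48 - 14401*u**3/192 + 435*u**2/16 - 297*u/4 + 9 = f(u).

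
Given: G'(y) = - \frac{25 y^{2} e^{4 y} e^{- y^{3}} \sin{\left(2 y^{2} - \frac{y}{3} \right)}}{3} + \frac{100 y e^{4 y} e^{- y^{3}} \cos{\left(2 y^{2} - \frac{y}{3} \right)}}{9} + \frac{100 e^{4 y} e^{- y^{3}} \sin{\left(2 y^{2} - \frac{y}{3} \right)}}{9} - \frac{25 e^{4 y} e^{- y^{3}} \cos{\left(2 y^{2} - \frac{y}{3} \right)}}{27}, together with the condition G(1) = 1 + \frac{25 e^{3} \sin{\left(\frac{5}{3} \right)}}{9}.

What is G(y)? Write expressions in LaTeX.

G(y) = \frac{25 e^{4 y} e^{- y^{3}} \sin{\left(2 y^{2} - \frac{y}{3} \right)}}{9} + 1

G'(y) has the shape u'v + uv' for u = \frac{25 e^{- y^{3} + 4 y}}{9} and v = \sin{\left(2 y^{2} - \frac{y}{3} \right)} — it is the derivative of the product u*v.
A general antiderivative is \frac{25 e^{- y^{3} + 4 y} \sin{\left(2 y^{2} - \frac{y}{3} \right)}}{9} + C.
The condition gives C = 1 + \frac{25 e^{3} \sin{\left(\frac{5}{3} \right)}}{9} - (\frac{25 e^{3} \sin{\left(\frac{5}{3} \right)}}{9}) = 1.
So G(y) = \frac{25 e^{4 y} e^{- y^{3}} \sin{\left(2 y^{2} - \frac{y}{3} \right)}}{9} + 1.
Check: d/dy[\frac{25 e^{4 y} e^{- y^{3}} \sin{\left(2 y^{2} - \frac{y}{3} \right)}}{9} + 1] = \frac{\left(- 225 y^{2} e^{4 y} \sin{\left(2 y^{2} - \frac{y}{3} \right)} + 300 y e^{4 y} \cos{\left(2 y^{2} - \frac{y}{3} \right)} + 300 e^{4 y} \sin{\left(2 y^{2} - \frac{y}{3} \right)} - 25 e^{4 y} \cos{\left(2 y^{2} - \frac{y}{3} \right)}\right) e^{- y^{3}}}{27}, which equals G'(y).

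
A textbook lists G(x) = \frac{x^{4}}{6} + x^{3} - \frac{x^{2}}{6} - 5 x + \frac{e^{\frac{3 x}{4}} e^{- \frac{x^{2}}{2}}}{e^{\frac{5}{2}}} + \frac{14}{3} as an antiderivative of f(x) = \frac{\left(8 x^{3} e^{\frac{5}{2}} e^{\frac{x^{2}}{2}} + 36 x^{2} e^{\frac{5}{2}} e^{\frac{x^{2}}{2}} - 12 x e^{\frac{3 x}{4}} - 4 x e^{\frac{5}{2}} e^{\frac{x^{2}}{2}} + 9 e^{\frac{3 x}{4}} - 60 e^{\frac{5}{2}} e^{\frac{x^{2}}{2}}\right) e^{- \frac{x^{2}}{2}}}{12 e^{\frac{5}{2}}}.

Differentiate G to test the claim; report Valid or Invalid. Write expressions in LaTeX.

Valid: G'(x) = f(x).

d/dx[G] = \frac{\left(8 x^{3} e^{\frac{5}{2}} e^{\frac{x^{2}}{2}} + 36 x^{2} e^{\frac{5}{2}} e^{\frac{x^{2}}{2}} - 12 x e^{\frac{3 x}{4}} - 4 x e^{\frac{5}{2}} e^{\frac{x^{2}}{2}} + 9 e^{\frac{3 x}{4}} - 60 e^{\frac{5}{2}} e^{\frac{x^{2}}{2}}\right) e^{- \frac{x^{2}}{2}}}{12 e^{\frac{5}{2}}}
This equals f(x) exactly, so the claim holds.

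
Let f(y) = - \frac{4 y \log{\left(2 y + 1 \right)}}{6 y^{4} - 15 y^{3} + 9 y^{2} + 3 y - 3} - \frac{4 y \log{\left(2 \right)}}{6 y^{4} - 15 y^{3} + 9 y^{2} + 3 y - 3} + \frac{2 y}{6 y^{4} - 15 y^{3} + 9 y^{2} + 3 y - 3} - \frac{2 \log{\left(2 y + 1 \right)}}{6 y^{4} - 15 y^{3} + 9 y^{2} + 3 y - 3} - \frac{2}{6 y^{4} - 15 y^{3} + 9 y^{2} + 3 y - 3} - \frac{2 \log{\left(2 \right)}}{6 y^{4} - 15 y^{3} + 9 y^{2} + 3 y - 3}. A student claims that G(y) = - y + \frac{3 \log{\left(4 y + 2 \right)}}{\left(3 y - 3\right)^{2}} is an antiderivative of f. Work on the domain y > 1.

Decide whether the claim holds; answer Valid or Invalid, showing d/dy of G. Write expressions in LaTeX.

Invalid: d/dy[G] - f = -1, which is not 0.

d/dy[G] = \frac{- 6 y^{4} + 15 y^{3} - 9 y^{2} - 4 y \log{\left(2 y + 1 \right)} - 4 y \log{\left(2 \right)} - y - 2 \log{\left(2 y + 1 \right)} - 2 \log{\left(2 \right)} + 1}{6 y^{4} - 15 y^{3} + 9 y^{2} + 3 y - 3}
d/dy[G] - f(y) = -1 != 0.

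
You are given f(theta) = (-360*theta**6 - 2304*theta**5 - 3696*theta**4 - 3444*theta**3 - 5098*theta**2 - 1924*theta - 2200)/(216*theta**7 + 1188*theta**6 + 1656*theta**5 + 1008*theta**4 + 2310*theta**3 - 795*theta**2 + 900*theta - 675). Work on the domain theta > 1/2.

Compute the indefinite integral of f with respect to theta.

F(theta) = (12*theta**2 - 3*theta - 5*(theta + 3)*(6*theta**2 + 5)*log(2*theta - 1) + 1)/(3*(theta + 3)*(6*theta**2 + 5)) + C

An antiderivative F(theta) passes only if d/dtheta[F] lands on f(theta) exactly.
Check: d/dtheta[(12*theta**2 - 3*theta - 5*(theta + 3)*(6*theta**2 + 5)*log(2*theta - 1) + 1)/(3*(theta + 3)*(6*theta**2 + 5))] = (-360*theta**6 - 2304*theta**5 - 3696*theta**4 - 3444*theta**3 - 5098*theta**2 - 1924*theta - 2200)/(216*theta**7 + 1188*theta**6 + 1656*theta**5 + 1008*theta**4 + 2310*theta**3 - 795*theta**2 + 900*theta - 675) = f(theta).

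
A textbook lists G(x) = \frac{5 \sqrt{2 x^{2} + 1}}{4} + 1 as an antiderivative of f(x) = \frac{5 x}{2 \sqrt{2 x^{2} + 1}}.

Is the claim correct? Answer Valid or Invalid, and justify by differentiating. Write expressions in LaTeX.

d/dx[G] = \frac{5 x}{2 \sqrt{2 x^{2} + 1}}
This equals f(x) exactly, so the claim holds.

Valid. The derivative of G reproduces f.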